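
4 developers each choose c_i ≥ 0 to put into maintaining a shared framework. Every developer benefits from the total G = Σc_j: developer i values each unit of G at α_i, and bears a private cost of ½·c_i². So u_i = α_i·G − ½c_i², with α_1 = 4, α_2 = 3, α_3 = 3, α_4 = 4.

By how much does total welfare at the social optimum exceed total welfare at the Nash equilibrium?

Developer i's FOC: ∂u_i/∂c_i = α_i − c_i = 0, so c_i* = α_i.
NE contributions = (4, 3, 3, 4); G = 14.
W^NE = (Σα)·G − ½Σα_i² = 14² − ½·50 = 171.
Planner sets c_i = Σα_j = 14 for every i, so G^SO = 4·14 = 56.
W^SO = (Σα)·G^SO − ½·4·(Σα)² = (4/2)·14² = 392.
Deadweight loss = W^SO − W^NE = 221.

221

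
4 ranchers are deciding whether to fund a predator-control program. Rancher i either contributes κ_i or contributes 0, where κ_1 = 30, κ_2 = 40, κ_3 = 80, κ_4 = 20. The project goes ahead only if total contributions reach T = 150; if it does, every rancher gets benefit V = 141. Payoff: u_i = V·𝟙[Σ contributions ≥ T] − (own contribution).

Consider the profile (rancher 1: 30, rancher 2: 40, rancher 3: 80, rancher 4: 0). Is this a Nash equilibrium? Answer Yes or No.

Total = 150 ≥ 150: provided.
Rancher 1 (pledges 30, payoff 111): dropping to 0 → total 120, payoff 0. No gain.
Rancher 2 (pledges 40, payoff 101): dropping to 0 → total 110, payoff 0. No gain.
Rancher 3 (pledges 80, payoff 61): dropping to 0 → total 70, payoff 0. No gain.
Rancher 4 (pledges 0, payoff 141): pledging 20 → total 170, payoff 121. No gain.

Yes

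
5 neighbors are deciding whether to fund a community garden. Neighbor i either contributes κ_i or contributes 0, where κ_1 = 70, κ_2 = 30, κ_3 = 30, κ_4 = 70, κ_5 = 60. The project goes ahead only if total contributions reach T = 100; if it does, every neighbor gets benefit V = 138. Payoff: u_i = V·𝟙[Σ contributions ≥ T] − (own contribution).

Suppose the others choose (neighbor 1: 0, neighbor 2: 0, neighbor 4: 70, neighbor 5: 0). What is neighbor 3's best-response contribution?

30

Others' total = 70. Contributing 30 brings total to 100 ≥ 100: gain V − κ_3 = 108.
Best response: 30.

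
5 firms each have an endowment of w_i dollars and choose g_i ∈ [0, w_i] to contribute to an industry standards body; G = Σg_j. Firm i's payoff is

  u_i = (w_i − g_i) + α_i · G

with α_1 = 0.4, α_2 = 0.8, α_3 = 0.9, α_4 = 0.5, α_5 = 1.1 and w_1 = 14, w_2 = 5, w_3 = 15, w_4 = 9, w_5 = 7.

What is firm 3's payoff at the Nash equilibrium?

∂u_i/∂g_i = α_i − 1, so firm i contributes w_i if α_i > 1, else 0.
α_i > 1 for i ∈ {5}; NE contributions (0, 0, 0, 0, 7), G = 7.
u_3 = (15 − 0) + 0.9·7 = 21.3.

21.3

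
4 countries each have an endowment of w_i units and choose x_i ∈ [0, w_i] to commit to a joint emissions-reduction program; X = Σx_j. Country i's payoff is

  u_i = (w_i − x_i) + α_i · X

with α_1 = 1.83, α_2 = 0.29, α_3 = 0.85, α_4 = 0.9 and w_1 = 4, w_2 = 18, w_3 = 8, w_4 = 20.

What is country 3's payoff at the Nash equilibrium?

∂u_i/∂x_i = α_i − 1, so country i contributes w_i if α_i > 1, else 0.
α_i > 1 for i ∈ {1}; NE contributions (4, 0, 0, 0), X = 4.
u_3 = (8 − 0) + 0.85·4 = 11.4.

11.4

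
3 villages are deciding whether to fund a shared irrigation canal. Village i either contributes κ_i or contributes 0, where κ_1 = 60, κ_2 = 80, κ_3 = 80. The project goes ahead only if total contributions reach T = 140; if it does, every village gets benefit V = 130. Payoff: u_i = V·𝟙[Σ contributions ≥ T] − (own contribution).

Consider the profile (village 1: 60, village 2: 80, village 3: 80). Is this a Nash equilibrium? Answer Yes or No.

Total = 220 ≥ 140: provided.
Village 1 (pledges 60, payoff 70): dropping to 0 → total 160, payoff 130. Profitable deviation.

No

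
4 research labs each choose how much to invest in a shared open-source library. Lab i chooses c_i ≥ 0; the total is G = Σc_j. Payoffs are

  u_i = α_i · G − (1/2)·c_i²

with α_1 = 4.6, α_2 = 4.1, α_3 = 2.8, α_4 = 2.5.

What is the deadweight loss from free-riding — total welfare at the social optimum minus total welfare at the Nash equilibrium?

Lab i's FOC: ∂u_i/∂c_i = α_i − c_i = 0, so c_i* = α_i.
NE contributions = (4.6, 4.1, 2.8, 2.5); G = 14.
W^NE = (Σα)·G − ½Σα_i² = 14² − ½·52.06 = 169.97.
Planner sets c_i = Σα_j = 14 for every i, so G^SO = 4·14 = 56.
W^SO = (Σα)·G^SO − ½·4·(Σα)² = (4/2)·14² = 392.
Deadweight loss = W^SO − W^NE = 222.03.

222.03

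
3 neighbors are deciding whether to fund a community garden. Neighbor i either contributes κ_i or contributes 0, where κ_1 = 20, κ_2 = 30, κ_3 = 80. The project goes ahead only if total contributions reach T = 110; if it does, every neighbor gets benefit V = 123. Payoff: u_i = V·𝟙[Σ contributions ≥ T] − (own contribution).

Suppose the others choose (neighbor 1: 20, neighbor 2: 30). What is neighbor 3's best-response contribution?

80

Others' total = 50. Contributing 80 brings total to 130 ≥ 110: gain V − κ_3 = 43.
Best response: 80.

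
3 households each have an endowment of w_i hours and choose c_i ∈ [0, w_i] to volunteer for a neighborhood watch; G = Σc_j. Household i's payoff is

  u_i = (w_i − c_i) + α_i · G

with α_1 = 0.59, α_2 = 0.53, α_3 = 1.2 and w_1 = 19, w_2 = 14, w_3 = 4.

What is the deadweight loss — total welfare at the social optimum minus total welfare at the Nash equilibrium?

∂u_i/∂c_i = α_i − 1, so household i contributes w_i if α_i > 1, else 0.
α_i > 1 for i ∈ {3}; NE contributions (0, 0, 4), G = 4.
W^NE = Σw_i − G^NE + (Σα_i)·G^NE = 37 + 1.32·4 = 42.28.
Planner: ∂(Σu_j)/∂c_i = Σα_j − 1 = 1.32 > 0, so everyone contributes w_i; G^SO = 37, W^SO = 37 + 1.32·37 = 85.84.
Deadweight loss = 43.56.

43.56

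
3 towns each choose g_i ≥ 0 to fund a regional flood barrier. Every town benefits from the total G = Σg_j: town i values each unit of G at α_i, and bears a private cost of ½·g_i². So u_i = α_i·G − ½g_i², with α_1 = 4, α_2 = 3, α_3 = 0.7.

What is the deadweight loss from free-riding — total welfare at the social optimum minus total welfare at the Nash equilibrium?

42.39

Town i's FOC: ∂u_i/∂g_i = α_i − g_i = 0, so g_i* = α_i.
NE contributions = (4, 3, 0.7); G = 7.7.
W^NE = (Σα)·G − ½Σα_i² = 7.7² − ½·25.49 = 46.545.
Planner sets g_i = Σα_j = 7.7 for every i, so G^SO = 3·7.7 = 23.1.
W^SO = (Σα)·G^SO − ½·3·(Σα)² = (3/2)·7.7² = 88.935.
Deadweight loss = W^SO − W^NE = 42.39.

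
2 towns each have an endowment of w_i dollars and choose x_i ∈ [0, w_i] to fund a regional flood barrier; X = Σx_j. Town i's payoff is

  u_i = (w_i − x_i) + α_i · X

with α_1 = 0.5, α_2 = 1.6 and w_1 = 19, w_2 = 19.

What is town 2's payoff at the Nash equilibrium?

30.4

∂u_i/∂x_i = α_i − 1, so town i contributes w_i if α_i > 1, else 0.
α_i > 1 for i ∈ {2}; NE contributions (0, 19), X = 19.
u_2 = (19 − 19) + 1.6·19 = 30.4.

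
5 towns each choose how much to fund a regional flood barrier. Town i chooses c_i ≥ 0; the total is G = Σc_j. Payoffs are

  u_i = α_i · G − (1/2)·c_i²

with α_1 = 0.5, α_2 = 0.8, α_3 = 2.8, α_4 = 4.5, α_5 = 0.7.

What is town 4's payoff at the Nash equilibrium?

31.725

Town i's FOC: ∂u_i/∂c_i = α_i − c_i = 0, so c_i* = α_i.
NE contributions = (0.5, 0.8, 2.8, 4.5, 0.7); G = 9.3.
u_4 = α_4·G − ½·(c_4)² = 4.5·9.3 − ½·4.5² = 31.725.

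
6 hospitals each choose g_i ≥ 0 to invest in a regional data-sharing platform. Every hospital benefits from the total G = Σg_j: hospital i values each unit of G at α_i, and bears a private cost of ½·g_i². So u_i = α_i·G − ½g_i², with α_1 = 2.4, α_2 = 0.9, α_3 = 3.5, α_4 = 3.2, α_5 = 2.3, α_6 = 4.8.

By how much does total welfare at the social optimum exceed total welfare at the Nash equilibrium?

Hospital i's FOC: ∂u_i/∂g_i = α_i − g_i = 0, so g_i* = α_i.
NE contributions = (2.4, 0.9, 3.5, 3.2, 2.3, 4.8); G = 17.1.
W^NE = (Σα)·G − ½Σα_i² = 17.1² − ½·57.39 = 263.715.
Planner sets g_i = Σα_j = 17.1 for every i, so G^SO = 6·17.1 = 102.6.
W^SO = (Σα)·G^SO − ½·6·(Σα)² = (6/2)·17.1² = 877.23.
Deadweight loss = W^SO − W^NE = 613.515.

613.515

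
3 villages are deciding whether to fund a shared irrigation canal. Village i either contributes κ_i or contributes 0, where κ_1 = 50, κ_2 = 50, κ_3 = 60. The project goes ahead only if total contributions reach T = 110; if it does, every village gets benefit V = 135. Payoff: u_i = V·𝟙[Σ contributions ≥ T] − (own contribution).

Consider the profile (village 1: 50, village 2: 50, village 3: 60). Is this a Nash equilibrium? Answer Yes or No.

No

Total = 160 ≥ 110: provided.
Village 1 (pledges 50, payoff 85): dropping to 0 → total 110, payoff 135. Profitable deviation.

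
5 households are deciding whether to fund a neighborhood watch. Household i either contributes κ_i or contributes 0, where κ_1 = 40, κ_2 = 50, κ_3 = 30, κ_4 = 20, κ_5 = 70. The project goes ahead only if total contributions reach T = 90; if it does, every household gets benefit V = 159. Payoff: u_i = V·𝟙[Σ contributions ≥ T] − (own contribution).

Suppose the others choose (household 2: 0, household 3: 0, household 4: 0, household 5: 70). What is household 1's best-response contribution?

40

Others' total = 70. Contributing 40 brings total to 110 ≥ 90: gain V − κ_1 = 119.
Best response: 40.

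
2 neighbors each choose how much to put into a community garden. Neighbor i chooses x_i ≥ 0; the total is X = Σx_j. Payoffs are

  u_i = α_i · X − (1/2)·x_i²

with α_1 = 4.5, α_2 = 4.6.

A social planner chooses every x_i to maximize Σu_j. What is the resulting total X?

18.2

Planner FOC: ∂(Σu_j)/∂x_i = (Σα_j) − x_i = 0, so x_i^SO = Σα_j = 9.1 for every i; X^SO = 18.2.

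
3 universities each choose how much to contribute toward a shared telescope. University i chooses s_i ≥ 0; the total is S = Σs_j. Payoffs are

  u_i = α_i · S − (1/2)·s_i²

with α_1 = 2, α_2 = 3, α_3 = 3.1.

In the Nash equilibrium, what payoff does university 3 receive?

University i's FOC: ∂u_i/∂s_i = α_i − s_i = 0, so s_i* = α_i.
NE contributions = (2, 3, 3.1); S = 8.1.
u_3 = α_3·S − ½·(s_3)² = 3.1·8.1 − ½·3.1² = 20.305.

20.305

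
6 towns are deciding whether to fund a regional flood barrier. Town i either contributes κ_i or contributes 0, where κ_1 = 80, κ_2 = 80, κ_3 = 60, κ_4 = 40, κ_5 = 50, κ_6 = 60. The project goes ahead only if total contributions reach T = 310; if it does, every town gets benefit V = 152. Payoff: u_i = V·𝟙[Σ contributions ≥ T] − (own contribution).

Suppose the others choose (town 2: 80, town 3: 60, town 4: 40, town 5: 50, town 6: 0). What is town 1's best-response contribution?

80

Others' total = 230. Contributing 80 brings total to 310 ≥ 310: gain V − κ_1 = 72.
Best response: 80.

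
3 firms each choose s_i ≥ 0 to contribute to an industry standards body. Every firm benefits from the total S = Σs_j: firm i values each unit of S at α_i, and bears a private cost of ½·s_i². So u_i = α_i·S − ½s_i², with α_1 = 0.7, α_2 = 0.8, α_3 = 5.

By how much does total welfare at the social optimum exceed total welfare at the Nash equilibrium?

Firm i's FOC: ∂u_i/∂s_i = α_i − s_i = 0, so s_i* = α_i.
NE contributions = (0.7, 0.8, 5); S = 6.5.
W^NE = (Σα)·S − ½Σα_i² = 6.5² − ½·26.13 = 29.185.
Planner sets s_i = Σα_j = 6.5 for every i, so S^SO = 3·6.5 = 19.5.
W^SO = (Σα)·S^SO − ½·3·(Σα)² = (3/2)·6.5² = 63.375.
Deadweight loss = W^SO − W^NE = 34.19.

34.19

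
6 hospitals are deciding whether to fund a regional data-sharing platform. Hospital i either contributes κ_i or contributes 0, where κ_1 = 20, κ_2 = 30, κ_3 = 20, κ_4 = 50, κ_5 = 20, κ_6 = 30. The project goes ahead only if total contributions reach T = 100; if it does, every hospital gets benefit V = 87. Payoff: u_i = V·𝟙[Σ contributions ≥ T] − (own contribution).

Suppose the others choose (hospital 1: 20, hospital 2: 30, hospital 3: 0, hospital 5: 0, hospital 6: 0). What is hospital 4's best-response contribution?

Others' total = 50. Contributing 50 brings total to 100 ≥ 100: gain V − κ_4 = 37.
Best response: 50.

50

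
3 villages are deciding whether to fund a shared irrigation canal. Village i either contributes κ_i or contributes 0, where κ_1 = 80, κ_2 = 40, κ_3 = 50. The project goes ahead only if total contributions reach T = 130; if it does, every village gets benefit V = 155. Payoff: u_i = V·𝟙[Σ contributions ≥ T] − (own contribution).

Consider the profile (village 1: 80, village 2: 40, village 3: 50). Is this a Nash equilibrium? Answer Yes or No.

Total = 170 ≥ 130: provided.
Village 1 (pledges 80, payoff 75): dropping to 0 → total 90, payoff 0. No gain.
Village 2 (pledges 40, payoff 115): dropping to 0 → total 130, payoff 155. Profitable deviation.

No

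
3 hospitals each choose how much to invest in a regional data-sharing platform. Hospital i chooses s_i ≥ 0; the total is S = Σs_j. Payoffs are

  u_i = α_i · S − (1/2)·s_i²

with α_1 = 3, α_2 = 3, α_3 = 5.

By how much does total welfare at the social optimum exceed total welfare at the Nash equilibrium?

Hospital i's FOC: ∂u_i/∂s_i = α_i − s_i = 0, so s_i* = α_i.
NE contributions = (3, 3, 5); S = 11.
W^NE = (Σα)·S − ½Σα_i² = 11² − ½·43 = 99.5.
Planner sets s_i = Σα_j = 11 for every i, so S^SO = 3·11 = 33.
W^SO = (Σα)·S^SO − ½·3·(Σα)² = (3/2)·11² = 181.5.
Deadweight loss = W^SO − W^NE = 82.

82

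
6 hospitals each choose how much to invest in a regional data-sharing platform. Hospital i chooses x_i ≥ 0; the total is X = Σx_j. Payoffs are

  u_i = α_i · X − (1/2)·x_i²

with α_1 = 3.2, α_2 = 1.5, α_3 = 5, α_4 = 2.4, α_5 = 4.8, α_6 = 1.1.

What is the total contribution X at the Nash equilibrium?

18

Hospital i's FOC: ∂u_i/∂x_i = α_i − x_i = 0, so x_i* = α_i.
NE contributions = (3.2, 1.5, 5, 2.4, 4.8, 1.1); X = 18.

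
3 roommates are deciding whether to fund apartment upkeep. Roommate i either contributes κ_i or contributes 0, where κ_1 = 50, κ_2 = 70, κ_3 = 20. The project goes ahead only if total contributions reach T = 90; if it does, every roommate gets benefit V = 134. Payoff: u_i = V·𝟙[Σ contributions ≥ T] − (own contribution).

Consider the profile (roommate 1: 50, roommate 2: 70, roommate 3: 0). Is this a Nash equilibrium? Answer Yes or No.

Total = 120 ≥ 90: provided.
Roommate 1 (pledges 50, payoff 84): dropping to 0 → total 70, payoff 0. No gain.
Roommate 2 (pledges 70, payoff 64): dropping to 0 → total 50, payoff 0. No gain.
Roommate 3 (pledges 0, payoff 134): pledging 20 → total 140, payoff 114. No gain.

Yes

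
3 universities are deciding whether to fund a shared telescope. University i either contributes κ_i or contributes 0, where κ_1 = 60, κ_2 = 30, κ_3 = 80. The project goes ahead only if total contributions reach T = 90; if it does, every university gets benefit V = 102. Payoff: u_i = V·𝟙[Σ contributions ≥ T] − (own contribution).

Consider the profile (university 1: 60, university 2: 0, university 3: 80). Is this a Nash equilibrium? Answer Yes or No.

Yes

Total = 140 ≥ 90: provided.
University 1 (pledges 60, payoff 42): dropping to 0 → total 80, payoff 0. No gain.
University 2 (pledges 0, payoff 102): pledging 30 → total 170, payoff 72. No gain.
University 3 (pledges 80, payoff 22): dropping to 0 → total 60, payoff 0. No gain.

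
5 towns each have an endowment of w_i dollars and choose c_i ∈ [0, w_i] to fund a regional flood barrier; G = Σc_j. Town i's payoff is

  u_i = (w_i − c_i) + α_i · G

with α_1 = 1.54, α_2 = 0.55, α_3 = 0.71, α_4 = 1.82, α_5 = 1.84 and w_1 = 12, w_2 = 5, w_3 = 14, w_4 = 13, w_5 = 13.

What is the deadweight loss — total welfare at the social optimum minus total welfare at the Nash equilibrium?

103.74

∂u_i/∂c_i = α_i − 1, so town i contributes w_i if α_i > 1, else 0.
α_i > 1 for i ∈ {1, 4, 5}; NE contributions (12, 0, 0, 13, 13), G = 38.
W^NE = Σw_i − G^NE + (Σα_i)·G^NE = 57 + 5.46·38 = 264.48.
Planner: ∂(Σu_j)/∂c_i = Σα_j − 1 = 5.46 > 0, so everyone contributes w_i; G^SO = 57, W^SO = 57 + 5.46·57 = 368.22.
Deadweight loss = 103.74.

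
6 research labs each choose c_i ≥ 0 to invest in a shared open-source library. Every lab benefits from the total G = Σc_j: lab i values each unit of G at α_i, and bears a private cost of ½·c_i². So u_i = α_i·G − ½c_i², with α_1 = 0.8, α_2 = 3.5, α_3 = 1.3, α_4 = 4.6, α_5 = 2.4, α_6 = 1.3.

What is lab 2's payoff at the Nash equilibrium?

Lab i's FOC: ∂u_i/∂c_i = α_i − c_i = 0, so c_i* = α_i.
NE contributions = (0.8, 3.5, 1.3, 4.6, 2.4, 1.3); G = 13.9.
u_2 = α_2·G − ½·(c_2)² = 3.5·13.9 − ½·3.5² = 42.525.

42.525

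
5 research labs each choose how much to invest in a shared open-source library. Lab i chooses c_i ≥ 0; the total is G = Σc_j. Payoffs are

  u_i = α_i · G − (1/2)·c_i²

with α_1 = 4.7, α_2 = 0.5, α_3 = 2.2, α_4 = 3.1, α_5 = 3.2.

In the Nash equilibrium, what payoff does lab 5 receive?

Lab i's FOC: ∂u_i/∂c_i = α_i − c_i = 0, so c_i* = α_i.
NE contributions = (4.7, 0.5, 2.2, 3.1, 3.2); G = 13.7.
u_5 = α_5·G − ½·(c_5)² = 3.2·13.7 − ½·3.2² = 38.72.

38.72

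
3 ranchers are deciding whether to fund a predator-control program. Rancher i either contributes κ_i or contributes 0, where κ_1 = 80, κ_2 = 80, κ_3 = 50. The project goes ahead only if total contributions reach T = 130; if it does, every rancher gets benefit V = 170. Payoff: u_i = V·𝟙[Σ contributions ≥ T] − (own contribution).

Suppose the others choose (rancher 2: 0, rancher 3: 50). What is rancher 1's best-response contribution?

Others' total = 50. Contributing 80 brings total to 130 ≥ 130: gain V − κ_1 = 90.
Best response: 80.

80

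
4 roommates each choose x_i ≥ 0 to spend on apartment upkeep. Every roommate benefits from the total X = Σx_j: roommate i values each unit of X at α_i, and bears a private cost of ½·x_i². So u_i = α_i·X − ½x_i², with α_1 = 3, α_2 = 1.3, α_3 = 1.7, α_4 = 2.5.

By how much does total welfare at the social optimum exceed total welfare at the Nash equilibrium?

Roommate i's FOC: ∂u_i/∂x_i = α_i − x_i = 0, so x_i* = α_i.
NE contributions = (3, 1.3, 1.7, 2.5); X = 8.5.
W^NE = (Σα)·X − ½Σα_i² = 8.5² − ½·19.83 = 62.335.
Planner sets x_i = Σα_j = 8.5 for every i, so X^SO = 4·8.5 = 34.
W^SO = (Σα)·X^SO − ½·4·(Σα)² = (4/2)·8.5² = 144.5.
Deadweight loss = W^SO − W^NE = 82.165.

82.165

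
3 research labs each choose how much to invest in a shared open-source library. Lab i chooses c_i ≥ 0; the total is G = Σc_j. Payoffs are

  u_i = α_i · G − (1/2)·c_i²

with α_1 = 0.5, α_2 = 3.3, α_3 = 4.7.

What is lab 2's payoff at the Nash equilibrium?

Lab i's FOC: ∂u_i/∂c_i = α_i − c_i = 0, so c_i* = α_i.
NE contributions = (0.5, 3.3, 4.7); G = 8.5.
u_2 = α_2·G − ½·(c_2)² = 3.3·8.5 − ½·3.3² = 22.605.

22.605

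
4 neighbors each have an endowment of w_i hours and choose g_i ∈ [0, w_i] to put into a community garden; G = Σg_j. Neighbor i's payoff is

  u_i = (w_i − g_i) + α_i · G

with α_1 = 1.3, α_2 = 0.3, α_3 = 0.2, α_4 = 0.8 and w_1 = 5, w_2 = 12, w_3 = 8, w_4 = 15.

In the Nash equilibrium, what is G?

∂u_i/∂g_i = α_i − 1, so neighbor i contributes w_i if α_i > 1, else 0.
α_i > 1 for i ∈ {1}; NE contributions (5, 0, 0, 0), G = 5.

5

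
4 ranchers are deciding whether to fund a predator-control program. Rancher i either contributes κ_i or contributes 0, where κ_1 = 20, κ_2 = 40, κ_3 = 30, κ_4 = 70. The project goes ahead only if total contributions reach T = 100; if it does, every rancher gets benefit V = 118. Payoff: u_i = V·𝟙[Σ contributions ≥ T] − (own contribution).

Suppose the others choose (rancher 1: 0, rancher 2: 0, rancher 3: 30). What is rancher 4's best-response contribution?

70

Others' total = 30. Contributing 70 brings total to 100 ≥ 100: gain V − κ_4 = 48.
Best response: 70.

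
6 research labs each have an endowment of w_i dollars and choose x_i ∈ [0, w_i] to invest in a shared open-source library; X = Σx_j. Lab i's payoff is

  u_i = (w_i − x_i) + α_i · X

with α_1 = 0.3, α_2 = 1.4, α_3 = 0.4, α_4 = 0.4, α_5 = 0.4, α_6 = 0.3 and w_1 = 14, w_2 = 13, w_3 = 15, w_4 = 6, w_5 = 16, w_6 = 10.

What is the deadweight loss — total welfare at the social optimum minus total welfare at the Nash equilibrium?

∂u_i/∂x_i = α_i − 1, so lab i contributes w_i if α_i > 1, else 0.
α_i > 1 for i ∈ {2}; NE contributions (0, 13, 0, 0, 0, 0), X = 13.
W^NE = Σw_i − X^NE + (Σα_i)·X^NE = 74 + 2.2·13 = 102.6.
Planner: ∂(Σu_j)/∂x_i = Σα_j − 1 = 2.2 > 0, so everyone contributes w_i; X^SO = 74, W^SO = 74 + 2.2·74 = 236.8.
Deadweight loss = 134.2.

134.2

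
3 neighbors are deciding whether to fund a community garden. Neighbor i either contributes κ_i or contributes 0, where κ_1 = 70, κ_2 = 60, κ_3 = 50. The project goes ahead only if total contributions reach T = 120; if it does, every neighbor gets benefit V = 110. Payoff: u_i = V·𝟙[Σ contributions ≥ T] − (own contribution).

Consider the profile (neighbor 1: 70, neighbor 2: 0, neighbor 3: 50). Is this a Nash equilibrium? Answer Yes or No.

Yes

Total = 120 ≥ 120: provided.
Neighbor 1 (pledges 70, payoff 40): dropping to 0 → total 50, payoff 0. No gain.
Neighbor 2 (pledges 0, payoff 110): pledging 60 → total 180, payoff 50. No gain.
Neighbor 3 (pledges 50, payoff 60): dropping to 0 → total 70, payoff 0. No gain.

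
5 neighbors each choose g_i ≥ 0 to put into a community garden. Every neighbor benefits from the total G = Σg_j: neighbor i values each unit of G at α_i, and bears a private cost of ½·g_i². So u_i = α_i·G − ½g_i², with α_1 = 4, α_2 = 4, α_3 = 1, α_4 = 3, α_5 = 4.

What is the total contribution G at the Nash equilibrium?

16

Neighbor i's FOC: ∂u_i/∂g_i = α_i − g_i = 0, so g_i* = α_i.
NE contributions = (4, 4, 1, 3, 4); G = 16.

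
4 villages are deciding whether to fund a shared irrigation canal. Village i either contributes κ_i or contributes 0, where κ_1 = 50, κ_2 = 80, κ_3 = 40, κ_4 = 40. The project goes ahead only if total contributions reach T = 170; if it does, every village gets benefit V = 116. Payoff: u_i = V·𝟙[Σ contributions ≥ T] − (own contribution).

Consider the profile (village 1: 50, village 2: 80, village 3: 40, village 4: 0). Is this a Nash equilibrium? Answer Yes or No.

Total = 170 ≥ 170: provided.
Village 1 (pledges 50, payoff 66): dropping to 0 → total 120, payoff 0. No gain.
Village 2 (pledges 80, payoff 36): dropping to 0 → total 90, payoff 0. No gain.
Village 3 (pledges 40, payoff 76): dropping to 0 → total 130, payoff 0. No gain.
Village 4 (pledges 0, payoff 116): pledging 40 → total 210, payoff 76. No gain.

Yes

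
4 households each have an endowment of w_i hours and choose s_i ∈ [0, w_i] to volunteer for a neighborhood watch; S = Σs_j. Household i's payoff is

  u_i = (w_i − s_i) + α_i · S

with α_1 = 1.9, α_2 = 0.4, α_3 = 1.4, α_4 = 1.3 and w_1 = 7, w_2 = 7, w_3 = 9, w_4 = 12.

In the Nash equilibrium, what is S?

28

∂u_i/∂s_i = α_i − 1, so household i contributes w_i if α_i > 1, else 0.
α_i > 1 for i ∈ {1, 3, 4}; NE contributions (7, 0, 9, 12), S = 28.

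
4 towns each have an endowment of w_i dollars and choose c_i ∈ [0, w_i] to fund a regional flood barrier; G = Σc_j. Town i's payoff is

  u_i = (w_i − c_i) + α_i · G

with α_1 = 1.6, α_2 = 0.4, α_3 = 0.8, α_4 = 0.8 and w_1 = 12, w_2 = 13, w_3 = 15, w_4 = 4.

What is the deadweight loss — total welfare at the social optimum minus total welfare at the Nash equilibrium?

83.2

∂u_i/∂c_i = α_i − 1, so town i contributes w_i if α_i > 1, else 0.
α_i > 1 for i ∈ {1}; NE contributions (12, 0, 0, 0), G = 12.
W^NE = Σw_i − G^NE + (Σα_i)·G^NE = 44 + 2.6·12 = 75.2.
Planner: ∂(Σu_j)/∂c_i = Σα_j − 1 = 2.6 > 0, so everyone contributes w_i; G^SO = 44, W^SO = 44 + 2.6·44 = 158.4.
Deadweight loss = 83.2.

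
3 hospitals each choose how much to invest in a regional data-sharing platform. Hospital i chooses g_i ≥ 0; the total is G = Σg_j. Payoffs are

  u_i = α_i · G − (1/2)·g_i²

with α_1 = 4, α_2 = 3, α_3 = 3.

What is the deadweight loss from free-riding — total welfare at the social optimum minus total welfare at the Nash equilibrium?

67

Hospital i's FOC: ∂u_i/∂g_i = α_i − g_i = 0, so g_i* = α_i.
NE contributions = (4, 3, 3); G = 10.
W^NE = (Σα)·G − ½Σα_i² = 10² − ½·34 = 83.
Planner sets g_i = Σα_j = 10 for every i, so G^SO = 3·10 = 30.
W^SO = (Σα)·G^SO − ½·3·(Σα)² = (3/2)·10² = 150.
Deadweight loss = W^SO − W^NE = 67.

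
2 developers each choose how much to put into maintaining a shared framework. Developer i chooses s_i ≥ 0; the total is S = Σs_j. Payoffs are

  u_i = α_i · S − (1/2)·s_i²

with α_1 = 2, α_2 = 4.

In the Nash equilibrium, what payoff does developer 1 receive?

10

Developer i's FOC: ∂u_i/∂s_i = α_i − s_i = 0, so s_i* = α_i.
NE contributions = (2, 4); S = 6.
u_1 = α_1·S − ½·(s_1)² = 2·6 − ½·2² = 10.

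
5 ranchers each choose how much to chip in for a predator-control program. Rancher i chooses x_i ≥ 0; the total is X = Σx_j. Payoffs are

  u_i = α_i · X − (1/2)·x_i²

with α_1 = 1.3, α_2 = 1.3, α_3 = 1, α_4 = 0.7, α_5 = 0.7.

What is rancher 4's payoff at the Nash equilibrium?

Rancher i's FOC: ∂u_i/∂x_i = α_i − x_i = 0, so x_i* = α_i.
NE contributions = (1.3, 1.3, 1, 0.7, 0.7); X = 5.
u_4 = α_4·X − ½·(x_4)² = 0.7·5 − ½·0.7² = 3.255.

3.255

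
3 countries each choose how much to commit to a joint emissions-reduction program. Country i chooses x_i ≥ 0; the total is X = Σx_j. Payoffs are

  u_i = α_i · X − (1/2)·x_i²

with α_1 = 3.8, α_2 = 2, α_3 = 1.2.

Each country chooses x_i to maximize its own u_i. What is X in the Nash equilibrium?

7

Country i's FOC: ∂u_i/∂x_i = α_i − x_i = 0, so x_i* = α_i.
NE contributions = (3.8, 2, 1.2); X = 7.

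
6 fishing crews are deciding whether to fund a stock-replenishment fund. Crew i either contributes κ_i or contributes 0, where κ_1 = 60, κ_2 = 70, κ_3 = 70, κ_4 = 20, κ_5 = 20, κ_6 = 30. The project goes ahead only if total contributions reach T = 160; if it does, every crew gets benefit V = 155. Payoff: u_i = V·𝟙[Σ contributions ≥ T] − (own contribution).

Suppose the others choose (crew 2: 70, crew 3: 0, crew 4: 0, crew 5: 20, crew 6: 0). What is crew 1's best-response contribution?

0

Others' total = 90. Even contributing 60 gives 150 < 160: no benefit either way.
Best response: 0.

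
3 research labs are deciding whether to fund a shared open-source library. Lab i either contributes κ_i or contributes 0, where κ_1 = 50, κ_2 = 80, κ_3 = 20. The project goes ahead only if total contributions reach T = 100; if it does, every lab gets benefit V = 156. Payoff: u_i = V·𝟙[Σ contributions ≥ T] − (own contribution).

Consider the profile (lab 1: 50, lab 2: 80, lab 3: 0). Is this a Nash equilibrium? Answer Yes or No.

Yes

Total = 130 ≥ 100: provided.
Lab 1 (pledges 50, payoff 106): dropping to 0 → total 80, payoff 0. No gain.
Lab 2 (pledges 80, payoff 76): dropping to 0 → total 50, payoff 0. No gain.
Lab 3 (pledges 0, payoff 156): pledging 20 → total 150, payoff 136. No gain.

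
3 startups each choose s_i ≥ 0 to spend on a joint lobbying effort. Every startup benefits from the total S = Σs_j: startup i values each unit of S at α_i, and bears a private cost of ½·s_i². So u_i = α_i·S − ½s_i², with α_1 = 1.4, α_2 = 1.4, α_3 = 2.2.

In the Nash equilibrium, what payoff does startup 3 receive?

8.58

Startup i's FOC: ∂u_i/∂s_i = α_i − s_i = 0, so s_i* = α_i.
NE contributions = (1.4, 1.4, 2.2); S = 5.
u_3 = α_3·S − ½·(s_3)² = 2.2·5 − ½·2.2² = 8.58.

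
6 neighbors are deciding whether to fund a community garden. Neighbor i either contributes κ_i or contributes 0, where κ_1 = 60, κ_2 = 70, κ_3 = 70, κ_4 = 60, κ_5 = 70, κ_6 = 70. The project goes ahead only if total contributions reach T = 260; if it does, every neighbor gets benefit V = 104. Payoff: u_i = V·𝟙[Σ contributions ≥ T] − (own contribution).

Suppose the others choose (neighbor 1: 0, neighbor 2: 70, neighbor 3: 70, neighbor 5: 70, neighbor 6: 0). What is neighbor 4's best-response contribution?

60

Others' total = 210. Contributing 60 brings total to 270 ≥ 260: gain V − κ_4 = 44.
Best response: 60.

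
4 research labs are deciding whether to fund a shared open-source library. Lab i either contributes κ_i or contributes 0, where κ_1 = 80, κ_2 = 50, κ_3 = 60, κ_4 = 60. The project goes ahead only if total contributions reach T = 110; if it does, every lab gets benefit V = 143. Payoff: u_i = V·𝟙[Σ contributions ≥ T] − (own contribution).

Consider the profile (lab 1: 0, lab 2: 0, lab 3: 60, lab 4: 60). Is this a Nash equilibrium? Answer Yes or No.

Yes

Total = 120 ≥ 110: provided.
Lab 1 (pledges 0, payoff 143): pledging 80 → total 200, payoff 63. No gain.
Lab 2 (pledges 0, payoff 143): pledging 50 → total 170, payoff 93. No gain.
Lab 3 (pledges 60, payoff 83): dropping to 0 → total 60, payoff 0. No gain.
Lab 4 (pledges 60, payoff 83): dropping to 0 → total 60, payoff 0. No gain.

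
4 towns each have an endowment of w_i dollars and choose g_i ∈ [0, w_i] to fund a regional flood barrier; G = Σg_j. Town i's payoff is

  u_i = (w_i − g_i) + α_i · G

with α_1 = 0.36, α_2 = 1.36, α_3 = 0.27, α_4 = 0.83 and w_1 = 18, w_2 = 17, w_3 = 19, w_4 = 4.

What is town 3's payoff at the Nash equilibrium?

23.59

∂u_i/∂g_i = α_i − 1, so town i contributes w_i if α_i > 1, else 0.
α_i > 1 for i ∈ {2}; NE contributions (0, 17, 0, 0), G = 17.
u_3 = (19 − 0) + 0.27·17 = 23.59.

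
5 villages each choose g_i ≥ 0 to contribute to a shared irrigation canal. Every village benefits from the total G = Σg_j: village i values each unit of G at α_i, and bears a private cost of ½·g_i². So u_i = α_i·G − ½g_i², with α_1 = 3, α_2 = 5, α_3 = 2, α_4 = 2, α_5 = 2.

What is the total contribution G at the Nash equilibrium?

Village i's FOC: ∂u_i/∂g_i = α_i − g_i = 0, so g_i* = α_i.
NE contributions = (3, 5, 2, 2, 2); G = 14.

14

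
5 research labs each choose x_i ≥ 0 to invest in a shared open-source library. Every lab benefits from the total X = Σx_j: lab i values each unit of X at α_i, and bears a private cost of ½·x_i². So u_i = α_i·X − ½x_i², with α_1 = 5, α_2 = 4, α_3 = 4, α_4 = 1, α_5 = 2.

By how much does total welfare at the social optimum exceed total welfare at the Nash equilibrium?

415

Lab i's FOC: ∂u_i/∂x_i = α_i − x_i = 0, so x_i* = α_i.
NE contributions = (5, 4, 4, 1, 2); X = 16.
W^NE = (Σα)·X − ½Σα_i² = 16² − ½·62 = 225.
Planner sets x_i = Σα_j = 16 for every i, so X^SO = 5·16 = 80.
W^SO = (Σα)·X^SO − ½·5·(Σα)² = (5/2)·16² = 640.
Deadweight loss = W^SO − W^NE = 415.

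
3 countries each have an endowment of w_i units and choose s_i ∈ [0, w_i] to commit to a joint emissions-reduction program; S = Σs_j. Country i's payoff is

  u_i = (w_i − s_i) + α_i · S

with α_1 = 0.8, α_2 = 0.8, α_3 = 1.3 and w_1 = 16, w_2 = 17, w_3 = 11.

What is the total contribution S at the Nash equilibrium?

11

∂u_i/∂s_i = α_i − 1, so country i contributes w_i if α_i > 1, else 0.
α_i > 1 for i ∈ {3}; NE contributions (0, 0, 11), S = 11.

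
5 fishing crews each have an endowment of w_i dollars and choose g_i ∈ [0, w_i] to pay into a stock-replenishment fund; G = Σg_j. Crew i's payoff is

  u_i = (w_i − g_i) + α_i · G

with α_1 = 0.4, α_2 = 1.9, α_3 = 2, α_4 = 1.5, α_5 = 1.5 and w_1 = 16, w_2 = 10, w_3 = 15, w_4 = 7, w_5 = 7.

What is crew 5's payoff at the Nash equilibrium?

∂u_i/∂g_i = α_i − 1, so crew i contributes w_i if α_i > 1, else 0.
α_i > 1 for i ∈ {2, 3, 4, 5}; NE contributions (0, 10, 15, 7, 7), G = 39.
u_5 = (7 − 7) + 1.5·39 = 58.5.

58.5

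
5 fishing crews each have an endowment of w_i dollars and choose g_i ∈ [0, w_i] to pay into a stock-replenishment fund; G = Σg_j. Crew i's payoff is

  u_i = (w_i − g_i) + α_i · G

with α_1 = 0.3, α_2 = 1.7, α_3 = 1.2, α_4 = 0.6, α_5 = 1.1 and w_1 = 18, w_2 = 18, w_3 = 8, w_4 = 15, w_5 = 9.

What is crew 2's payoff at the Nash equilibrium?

∂u_i/∂g_i = α_i − 1, so crew i contributes w_i if α_i > 1, else 0.
α_i > 1 for i ∈ {2, 3, 5}; NE contributions (0, 18, 8, 0, 9), G = 35.
u_2 = (18 − 18) + 1.7·35 = 59.5.

59.5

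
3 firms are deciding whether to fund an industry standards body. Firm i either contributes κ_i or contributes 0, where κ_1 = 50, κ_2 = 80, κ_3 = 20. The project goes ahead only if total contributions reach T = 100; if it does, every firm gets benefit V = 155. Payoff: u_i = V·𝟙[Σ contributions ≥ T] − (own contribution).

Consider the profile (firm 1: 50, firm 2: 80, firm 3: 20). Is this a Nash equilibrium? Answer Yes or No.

No

Total = 150 ≥ 100: provided.
Firm 1 (pledges 50, payoff 105): dropping to 0 → total 100, payoff 155. Profitable deviation.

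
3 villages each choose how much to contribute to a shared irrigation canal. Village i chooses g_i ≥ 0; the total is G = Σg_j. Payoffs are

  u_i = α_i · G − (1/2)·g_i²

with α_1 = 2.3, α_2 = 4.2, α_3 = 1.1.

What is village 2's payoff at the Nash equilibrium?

Village i's FOC: ∂u_i/∂g_i = α_i − g_i = 0, so g_i* = α_i.
NE contributions = (2.3, 4.2, 1.1); G = 7.6.
u_2 = α_2·G − ½·(g_2)² = 4.2·7.6 − ½·4.2² = 23.1.

23.1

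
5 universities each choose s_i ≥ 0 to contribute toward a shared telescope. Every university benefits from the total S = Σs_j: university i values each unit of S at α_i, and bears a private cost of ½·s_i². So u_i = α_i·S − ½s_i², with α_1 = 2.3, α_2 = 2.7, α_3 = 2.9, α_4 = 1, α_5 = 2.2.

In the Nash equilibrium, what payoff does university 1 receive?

22.885

University i's FOC: ∂u_i/∂s_i = α_i − s_i = 0, so s_i* = α_i.
NE contributions = (2.3, 2.7, 2.9, 1, 2.2); S = 11.1.
u_1 = α_1·S − ½·(s_1)² = 2.3·11.1 − ½·2.3² = 22.885.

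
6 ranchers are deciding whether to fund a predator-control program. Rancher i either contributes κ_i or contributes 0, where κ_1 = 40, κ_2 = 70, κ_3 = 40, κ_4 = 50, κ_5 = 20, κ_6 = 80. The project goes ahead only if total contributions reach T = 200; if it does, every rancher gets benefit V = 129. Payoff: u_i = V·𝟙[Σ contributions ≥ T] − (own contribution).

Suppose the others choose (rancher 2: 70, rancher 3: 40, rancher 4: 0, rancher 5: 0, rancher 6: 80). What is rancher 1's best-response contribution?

40

Others' total = 190. Contributing 40 brings total to 230 ≥ 200: gain V − κ_1 = 89.
Best response: 40.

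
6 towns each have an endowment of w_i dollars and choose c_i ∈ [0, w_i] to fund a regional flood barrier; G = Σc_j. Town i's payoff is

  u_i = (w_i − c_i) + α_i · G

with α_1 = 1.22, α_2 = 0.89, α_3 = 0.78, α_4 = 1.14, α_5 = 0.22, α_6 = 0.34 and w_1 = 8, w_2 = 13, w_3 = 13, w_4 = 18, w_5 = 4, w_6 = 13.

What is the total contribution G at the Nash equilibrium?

26

∂u_i/∂c_i = α_i − 1, so town i contributes w_i if α_i > 1, else 0.
α_i > 1 for i ∈ {1, 4}; NE contributions (8, 0, 0, 18, 0, 0), G = 26.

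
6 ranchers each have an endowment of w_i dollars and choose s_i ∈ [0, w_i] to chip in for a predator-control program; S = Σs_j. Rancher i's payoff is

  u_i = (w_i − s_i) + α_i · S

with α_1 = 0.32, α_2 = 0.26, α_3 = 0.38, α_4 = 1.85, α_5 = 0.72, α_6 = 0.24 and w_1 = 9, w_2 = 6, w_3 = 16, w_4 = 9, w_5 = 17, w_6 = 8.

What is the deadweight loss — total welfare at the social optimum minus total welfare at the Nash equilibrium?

∂u_i/∂s_i = α_i − 1, so rancher i contributes w_i if α_i > 1, else 0.
α_i > 1 for i ∈ {4}; NE contributions (0, 0, 0, 9, 0, 0), S = 9.
W^NE = Σw_i − S^NE + (Σα_i)·S^NE = 65 + 2.77·9 = 89.93.
Planner: ∂(Σu_j)/∂s_i = Σα_j − 1 = 2.77 > 0, so everyone contributes w_i; S^SO = 65, W^SO = 65 + 2.77·65 = 245.05.
Deadweight loss = 155.12.

155.12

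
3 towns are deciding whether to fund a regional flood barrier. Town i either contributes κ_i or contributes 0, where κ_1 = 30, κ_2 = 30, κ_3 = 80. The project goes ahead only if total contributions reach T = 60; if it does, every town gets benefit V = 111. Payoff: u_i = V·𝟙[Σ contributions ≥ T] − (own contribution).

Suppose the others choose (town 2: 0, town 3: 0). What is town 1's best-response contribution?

Others' total = 0. Even contributing 30 gives 30 < 60: no benefit either way.
Best response: 0.

0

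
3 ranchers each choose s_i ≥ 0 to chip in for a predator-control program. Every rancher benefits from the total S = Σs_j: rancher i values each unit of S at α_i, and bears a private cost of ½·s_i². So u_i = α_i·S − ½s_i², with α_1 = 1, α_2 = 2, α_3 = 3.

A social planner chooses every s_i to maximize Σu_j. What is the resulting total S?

18

Planner FOC: ∂(Σu_j)/∂s_i = (Σα_j) − s_i = 0, so s_i^SO = Σα_j = 6 for every i; S^SO = 18.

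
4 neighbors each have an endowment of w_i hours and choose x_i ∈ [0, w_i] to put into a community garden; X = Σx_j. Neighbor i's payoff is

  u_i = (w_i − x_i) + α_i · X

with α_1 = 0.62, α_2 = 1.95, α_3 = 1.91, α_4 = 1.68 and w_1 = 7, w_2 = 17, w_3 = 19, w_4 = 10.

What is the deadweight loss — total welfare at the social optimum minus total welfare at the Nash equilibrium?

∂u_i/∂x_i = α_i − 1, so neighbor i contributes w_i if α_i > 1, else 0.
α_i > 1 for i ∈ {2, 3, 4}; NE contributions (0, 17, 19, 10), X = 46.
W^NE = Σw_i − X^NE + (Σα_i)·X^NE = 53 + 5.16·46 = 290.36.
Planner: ∂(Σu_j)/∂x_i = Σα_j − 1 = 5.16 > 0, so everyone contributes w_i; X^SO = 53, W^SO = 53 + 5.16·53 = 326.48.
Deadweight loss = 36.12.

36.12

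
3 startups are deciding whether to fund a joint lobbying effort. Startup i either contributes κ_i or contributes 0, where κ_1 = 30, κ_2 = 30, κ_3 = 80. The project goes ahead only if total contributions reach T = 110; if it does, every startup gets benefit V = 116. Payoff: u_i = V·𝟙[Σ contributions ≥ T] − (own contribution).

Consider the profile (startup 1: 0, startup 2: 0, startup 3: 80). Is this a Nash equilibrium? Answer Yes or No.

No

Total = 80 < 110: not provided.
Startup 1 (pledges 0, payoff 0): pledging 30 → total 110, payoff 86. Profitable deviation.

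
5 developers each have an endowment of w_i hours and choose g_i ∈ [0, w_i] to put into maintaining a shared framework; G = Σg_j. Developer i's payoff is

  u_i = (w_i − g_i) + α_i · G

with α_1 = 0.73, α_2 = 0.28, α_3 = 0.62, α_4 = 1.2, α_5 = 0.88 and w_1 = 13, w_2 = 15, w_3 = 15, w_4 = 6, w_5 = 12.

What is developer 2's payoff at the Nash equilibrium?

∂u_i/∂g_i = α_i − 1, so developer i contributes w_i if α_i > 1, else 0.
α_i > 1 for i ∈ {4}; NE contributions (0, 0, 0, 6, 0), G = 6.
u_2 = (15 − 0) + 0.28·6 = 16.68.

16.68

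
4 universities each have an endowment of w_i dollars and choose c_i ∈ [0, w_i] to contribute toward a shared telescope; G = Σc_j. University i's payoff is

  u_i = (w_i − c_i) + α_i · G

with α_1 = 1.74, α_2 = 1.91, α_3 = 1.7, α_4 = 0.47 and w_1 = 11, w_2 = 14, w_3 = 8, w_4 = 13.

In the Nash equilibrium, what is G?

33

∂u_i/∂c_i = α_i − 1, so university i contributes w_i if α_i > 1, else 0.
α_i > 1 for i ∈ {1, 2, 3}; NE contributions (11, 14, 8, 0), G = 33.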